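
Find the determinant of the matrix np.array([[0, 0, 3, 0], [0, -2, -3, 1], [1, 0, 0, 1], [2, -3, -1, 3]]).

Expand along row 1 (it has 3 zeros):
  + (3) · M_13   where M_13 = det([0 -2 1; 1 0 1; 2 -3 3]) = -1
det = (+1)·(3)·(-1) = -3

-3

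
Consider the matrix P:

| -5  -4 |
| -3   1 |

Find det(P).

The determinant is -17.

det(P) = (-5)·1 − (-4)·(-3) = -5 − 12 = -17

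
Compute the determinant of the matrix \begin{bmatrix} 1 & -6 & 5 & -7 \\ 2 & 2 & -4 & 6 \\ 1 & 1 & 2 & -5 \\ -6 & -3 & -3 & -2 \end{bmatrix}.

Expand along row 1:
  + (1) · M_11   where M_11 = det([2 -4 6; 1 2 -5; -3 -3 -2]) = -88
  − (-6) · M_12   where M_12 = det([2 -4 6; 1 2 -5; -6 -3 -2]) = -112
  + (5) · M_13   where M_13 = det([2 2 6; 1 1 -5; -6 -3 -2]) = 48
  − (-7) · M_14   where M_14 = det([2 2 -4; 1 1 2; -6 -3 -3]) = -24
det = (+1)·(1)·(-88) + (-1)·(-6)·(-112) + (+1)·(5)·(48) + (-1)·(-7)·(-24) = -688

The determinant is -688.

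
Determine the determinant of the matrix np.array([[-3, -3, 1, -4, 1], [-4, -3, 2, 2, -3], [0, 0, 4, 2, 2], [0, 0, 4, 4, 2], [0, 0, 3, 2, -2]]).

The matrix is block upper-triangular with a 2×2 block and a 3×3 block on the diagonal, so its determinant equals the product of the determinants of the diagonal blocks.
det of the 2×2 block = -3
det of the 3×3 block = -28
det = (-3)·(-28) = 84

The determinant is 84.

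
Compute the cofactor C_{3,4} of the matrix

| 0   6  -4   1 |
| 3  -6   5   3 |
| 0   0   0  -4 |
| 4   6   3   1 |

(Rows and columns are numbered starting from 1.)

The cofactor is 102.

Delete row 3 and column 4; the remaining 3×3 submatrix is [0 6 -4; 3 -6 5; 4 6 3].
Its determinant is -102.
The cofactor carries sign (−1)^(3+4) = −1, so C_{3,4} = −(-102) = 102.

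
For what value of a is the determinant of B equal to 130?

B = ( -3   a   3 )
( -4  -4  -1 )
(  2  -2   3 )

4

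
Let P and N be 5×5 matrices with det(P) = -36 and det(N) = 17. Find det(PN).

det(PN) = det(P)·det(N) = (-36)·(17) = -612

det(PN) = -612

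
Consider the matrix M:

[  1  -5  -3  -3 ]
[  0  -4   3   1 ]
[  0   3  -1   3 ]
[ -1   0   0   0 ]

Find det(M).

Expand along row 4 (it has 3 zeros):
  − (-1) · M_41   where M_41 = det([-5 -3 -3; -4 3 1; 3 -1 3]) = -80
det = (-1)·(-1)·(-80) = -80

|M| = -80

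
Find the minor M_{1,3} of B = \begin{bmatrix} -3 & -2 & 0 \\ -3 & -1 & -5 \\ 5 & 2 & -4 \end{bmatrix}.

-1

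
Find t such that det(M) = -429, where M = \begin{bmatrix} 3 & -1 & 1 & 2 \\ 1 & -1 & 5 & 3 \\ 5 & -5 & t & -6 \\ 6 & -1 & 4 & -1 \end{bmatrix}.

8

Expanding along the row containing t, det(M) is linear in t: det(M) = (3)·t + (-453).
Set (3)·t + (-453) = -429  ⇒  (3)·t = 24  ⇒  t = 8.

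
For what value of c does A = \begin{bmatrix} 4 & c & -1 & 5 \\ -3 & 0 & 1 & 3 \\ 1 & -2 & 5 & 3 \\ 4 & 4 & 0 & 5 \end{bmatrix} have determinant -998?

-3

Expanding along the column containing c, det(A) is linear in c: det(A) = (128)·c + (-614).
Set (128)·c + (-614) = -998  ⇒  (128)·c = -384  ⇒  c = -3.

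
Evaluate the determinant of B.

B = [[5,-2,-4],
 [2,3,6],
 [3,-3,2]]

|B| = 152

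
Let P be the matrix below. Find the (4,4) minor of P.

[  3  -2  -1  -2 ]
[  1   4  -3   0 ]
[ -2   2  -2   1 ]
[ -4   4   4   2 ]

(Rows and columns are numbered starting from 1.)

The minor is -32.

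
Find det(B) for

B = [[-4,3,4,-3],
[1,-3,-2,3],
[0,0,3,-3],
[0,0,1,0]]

27

B is block upper-triangular with a 2×2 block and a 2×2 block on the diagonal, so its determinant equals the product of the determinants of the diagonal blocks.
det of the 2×2 block = 9
det of the 2×2 block = 3
det = (9)·(3) = 27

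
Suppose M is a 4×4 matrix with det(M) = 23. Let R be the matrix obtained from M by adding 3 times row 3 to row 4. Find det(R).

Adding a multiple of one row to another leaves the determinant unchanged.
det(R) = (1)·(23) = 23

23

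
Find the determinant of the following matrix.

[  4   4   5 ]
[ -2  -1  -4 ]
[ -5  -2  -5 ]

Expand along column 1:
  + 4 · |-1 -4; -2 -5| = 4·(5 − 8) = -12
  − (-2) · |4 5; -2 -5| = −(-2)·(-20 − (-10)) = -20
  + (-5) · |4 5; -1 -4| = (-5)·(-16 − (-5)) = 55
Sum: (-12) + (-20) + (55) = 23

The determinant is 23.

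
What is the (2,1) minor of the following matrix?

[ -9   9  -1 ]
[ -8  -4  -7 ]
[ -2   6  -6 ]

The minor is -48.

Delete row 2 and column 1; the remaining 2×2 submatrix is [9 -1; 6 -6].
Its determinant is 9·(-6) − (-1)·6 = -48.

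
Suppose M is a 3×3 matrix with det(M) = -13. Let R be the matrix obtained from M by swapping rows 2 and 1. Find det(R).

The determinant is 13.

Swapping two rows multiplies the determinant by −1.
det(R) = (-1)·(-13) = 13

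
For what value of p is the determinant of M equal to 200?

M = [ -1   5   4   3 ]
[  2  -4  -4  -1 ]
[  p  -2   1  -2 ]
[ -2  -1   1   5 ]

Expanding along the column containing p, det(M) is linear in p: det(M) = (-35)·p + (-115).
Set (-35)·p + (-115) = 200  ⇒  (-35)·p = 315  ⇒  p = -9.

-9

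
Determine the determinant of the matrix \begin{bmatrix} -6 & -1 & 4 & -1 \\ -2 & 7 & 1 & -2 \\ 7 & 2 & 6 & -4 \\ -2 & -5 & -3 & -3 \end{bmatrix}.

Expand along row 1:
  + (-6) · M_11   where M_11 = det([7 1 -2; 2 6 -4; -5 -3 -3]) = -232
  − (-1) · M_12   where M_12 = det([-2 1 -2; 7 6 -4; -2 -3 -3]) = 107
  + (4) · M_13   where M_13 = det([-2 7 -2; 7 2 -4; -2 -5 -3]) = 317
  − (-1) · M_14   where M_14 = det([-2 7 1; 7 2 6; -2 -5 -3]) = -16
det = (+1)·(-6)·(-232) + (-1)·(-1)·(107) + (+1)·(4)·(317) + (-1)·(-1)·(-16) = 2751

2751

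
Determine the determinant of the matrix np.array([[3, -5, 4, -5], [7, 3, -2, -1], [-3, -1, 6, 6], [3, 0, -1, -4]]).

Expand along row 4 (it has 1 zero):
  − (3) · M_41   where M_41 = det([-5 4 -5; 3 -2 -1; -1 6 6]) = -118
  − (-1) · M_43   where M_43 = det([3 -5 -5; 7 3 -1; -3 -1 6]) = 236
  + (-4) · M_44   where M_44 = det([3 -5 4; 7 3 -2; -3 -1 6]) = 236
det = (-1)·(3)·(-118) + (-1)·(-1)·(236) + (+1)·(-4)·(236) = -354

-354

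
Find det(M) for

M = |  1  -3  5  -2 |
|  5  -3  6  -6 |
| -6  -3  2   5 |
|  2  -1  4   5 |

The determinant is -110.

Expand along row 1:
  + (1) · M_11   where M_11 = det([-3 6 -6; -3 2 5; -1 4 5]) = 150
  − (-3) · M_12   where M_12 = det([5 6 -6; -6 2 5; 2 4 5]) = 358
  + (5) · M_13   where M_13 = det([5 -3 -6; -6 -3 5; 2 -1 5]) = -242
  − (-2) · M_14   where M_14 = det([5 -3 6; -6 -3 2; 2 -1 4]) = -62
det = (+1)·(1)·(150) + (-1)·(-3)·(358) + (+1)·(5)·(-242) + (-1)·(-2)·(-62) = -110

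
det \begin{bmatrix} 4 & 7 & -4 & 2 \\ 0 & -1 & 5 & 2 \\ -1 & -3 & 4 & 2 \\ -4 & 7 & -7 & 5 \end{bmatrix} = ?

455

Expand along row 2 (it has 1 zero):
  + (-1) · M_22   where M_22 = det([4 -4 2; -1 4 2; -4 -7 5]) = 194
  − (5) · M_23   where M_23 = det([4 7 2; -1 -3 2; -4 7 5]) = -175
  + (2) · M_24   where M_24 = det([4 7 -4; -1 -3 4; -4 7 -7]) = -113
det = (+1)·(-1)·(194) + (-1)·(5)·(-175) + (+1)·(2)·(-113) = 455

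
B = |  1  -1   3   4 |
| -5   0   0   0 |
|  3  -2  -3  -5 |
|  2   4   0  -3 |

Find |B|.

Expand along row 2 (it has 3 zeros):
  − (-5) · M_21   where M_21 = det([-1 3 4; -2 -3 -5; 4 0 -3]) = -39
det = (-1)·(-5)·(-39) = -195

-195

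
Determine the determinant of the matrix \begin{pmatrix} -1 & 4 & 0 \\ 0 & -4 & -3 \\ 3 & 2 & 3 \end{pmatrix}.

Expand along column 1:
  + (-1) · |-4 -3; 2 3| = (-1)·(-12 − (-6)) = 6
  + 3 · |4 0; -4 -3| = 3·(-12 − 0) = -36
Sum: (6) + (-36) = -30

The determinant is -30.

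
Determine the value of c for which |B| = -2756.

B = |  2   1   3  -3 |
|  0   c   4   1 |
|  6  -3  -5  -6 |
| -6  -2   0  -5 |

Expanding along the row containing c, det(B) is linear in c: det(B) = (338)·c + (-728).
Set (338)·c + (-728) = -2756  ⇒  (338)·c = -2028  ⇒  c = -6.

c = -6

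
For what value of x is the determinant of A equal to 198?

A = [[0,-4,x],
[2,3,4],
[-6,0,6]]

3

Expanding along the column containing x, det(A) is linear in x: det(A) = (18)·x + (144).
Set (18)·x + (144) = 198  ⇒  (18)·x = 54  ⇒  x = 3.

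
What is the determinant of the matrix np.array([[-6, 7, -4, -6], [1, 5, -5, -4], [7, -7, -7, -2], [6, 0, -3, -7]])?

Expand along row 4 (it has 1 zero):
  − (6) · M_41   where M_41 = det([7 -4 -6; 5 -5 -4; -7 -7 -2]) = 142
  − (-3) · M_43   where M_43 = det([-6 7 -6; 1 5 -4; 7 -7 -2]) = 298
  + (-7) · M_44   where M_44 = det([-6 7 -4; 1 5 -5; 7 -7 -7]) = 392
det = (-1)·(6)·(142) + (-1)·(-3)·(298) + (+1)·(-7)·(392) = -2702

-2702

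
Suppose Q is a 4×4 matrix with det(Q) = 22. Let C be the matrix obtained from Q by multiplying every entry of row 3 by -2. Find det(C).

-44

Scaling one row by -2 multiplies the determinant by -2.
det(C) = (-2)·(22) = -44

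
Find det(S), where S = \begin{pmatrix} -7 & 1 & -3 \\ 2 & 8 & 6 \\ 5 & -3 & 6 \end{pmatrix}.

The determinant is -306.

Expand along column 1:
  + (-7) · |8 6; -3 6| = (-7)·(48 − (-18)) = -462
  − 2 · |1 -3; -3 6| = −2·(6 − 9) = 6
  + 5 · |1 -3; 8 6| = 5·(6 − (-24)) = 150
Sum: (-462) + (6) + (150) = -306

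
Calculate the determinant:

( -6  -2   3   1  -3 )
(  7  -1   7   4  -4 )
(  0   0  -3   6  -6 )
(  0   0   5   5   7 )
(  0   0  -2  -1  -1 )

The determinant is -1800.

The matrix is block upper-triangular with a 2×2 block and a 3×3 block on the diagonal, so its determinant equals the product of the determinants of the diagonal blocks.
det of the 2×2 block = 20
det of the 3×3 block = -90
det = (20)·(-90) = -1800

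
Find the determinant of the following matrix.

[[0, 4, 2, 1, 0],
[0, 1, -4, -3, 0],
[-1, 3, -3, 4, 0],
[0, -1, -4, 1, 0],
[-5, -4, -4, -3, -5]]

Expand along column 5 (it has 4 zeros):
  + (-5) · M_55   where M_55 = det([0 4 2 1; 0 1 -4 -3; -1 3 -3 4; 0 -1 -4 1]) = 68
det = (+1)·(-5)·(68) = -340

-340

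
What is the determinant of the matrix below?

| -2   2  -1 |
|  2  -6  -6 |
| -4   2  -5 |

Expand along row 1:
  + (-2) · |-6 -6; 2 -5| = (-2)·(30 − (-12)) = -84
  − 2 · |2 -6; -4 -5| = −2·(-10 − 24) = 68
  + (-1) · |2 -6; -4 2| = (-1)·(4 − 24) = 20
Sum: (-84) + (68) + (20) = 4

4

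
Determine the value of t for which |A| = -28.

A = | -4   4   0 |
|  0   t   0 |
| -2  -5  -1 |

Expanding along the column containing t, det(A) is linear in t: det(A) = (4)·t + (0).
Set (4)·t + (0) = -28  ⇒  (4)·t = -28  ⇒  t = -7.

-7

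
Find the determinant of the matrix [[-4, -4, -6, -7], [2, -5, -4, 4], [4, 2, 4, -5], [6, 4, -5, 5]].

The determinant is -4080.

Expand along row 1:
  + (-4) · M_11   where M_11 = det([-5 -4 4; 2 4 -5; 4 -5 5]) = 41
  − (-4) · M_12   where M_12 = det([2 -4 4; 4 4 -5; 6 -5 5]) = 14
  + (-6) · M_13   where M_13 = det([2 -5 4; 4 2 -5; 6 4 5]) = 326
  − (-7) · M_14   where M_14 = det([2 -5 -4; 4 2 4; 6 4 -5]) = -288
det = (+1)·(-4)·(41) + (-1)·(-4)·(14) + (+1)·(-6)·(326) + (-1)·(-7)·(-288) = -4080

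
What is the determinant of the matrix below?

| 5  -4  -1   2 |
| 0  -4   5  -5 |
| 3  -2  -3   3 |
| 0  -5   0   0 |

75

Expand along row 4 (it has 3 zeros):
  + (-5) · M_42   where M_42 = det([5 -1 2; 0 5 -5; 3 -3 3]) = -15
det = (+1)·(-5)·(-15) = 75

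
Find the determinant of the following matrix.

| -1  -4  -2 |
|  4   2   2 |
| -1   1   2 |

The determinant is 26.

Expand along column 1:
  + (-1) · |2 2; 1 2| = (-1)·(4 − 2) = -2
  − 4 · |-4 -2; 1 2| = −4·(-8 − (-2)) = 24
  + (-1) · |-4 -2; 2 2| = (-1)·(-8 − (-4)) = 4
Sum: (-2) + (24) + (4) = 26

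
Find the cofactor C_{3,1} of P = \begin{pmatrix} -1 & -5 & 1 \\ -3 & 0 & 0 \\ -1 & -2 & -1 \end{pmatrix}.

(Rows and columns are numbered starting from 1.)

Delete row 3 and column 1; the remaining 2×2 submatrix is [-5 1; 0 0].
Its determinant is (-5)·0 − 1·0 = 0.
The cofactor carries sign (−1)^(3+1) = +1, so C_{3,1} = +(0) = 0.

0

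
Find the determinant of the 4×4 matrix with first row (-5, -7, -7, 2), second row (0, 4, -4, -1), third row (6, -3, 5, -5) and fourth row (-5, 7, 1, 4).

Expand along row 2 (it has 1 zero):
  + (4) · M_22   where M_22 = det([-5 -7 2; 6 5 -5; -5 1 4]) = -70
  − (-4) · M_23   where M_23 = det([-5 -7 2; 6 -3 -5; -5 7 4]) = -68
  + (-1) · M_24   where M_24 = det([-5 -7 -7; 6 -3 5; -5 7 1]) = 218
det = (+1)·(4)·(-70) + (-1)·(-4)·(-68) + (+1)·(-1)·(218) = -770

-770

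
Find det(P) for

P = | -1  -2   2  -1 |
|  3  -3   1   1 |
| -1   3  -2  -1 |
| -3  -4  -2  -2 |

-65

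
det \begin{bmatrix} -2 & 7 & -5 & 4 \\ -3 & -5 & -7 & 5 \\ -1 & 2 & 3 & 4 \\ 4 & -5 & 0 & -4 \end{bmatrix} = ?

1209

Expand along row 4 (it has 1 zero):
  − (4) · M_41   where M_41 = det([7 -5 4; -5 -7 5; 2 3 4]) = -455
  + (-5) · M_42   where M_42 = det([-2 -5 4; -3 -7 5; -1 3 4]) = -13
  + (-4) · M_44   where M_44 = det([-2 7 -5; -3 -5 -7; -1 2 3]) = 169
det = (-1)·(4)·(-455) + (+1)·(-5)·(-13) + (+1)·(-4)·(169) = 1209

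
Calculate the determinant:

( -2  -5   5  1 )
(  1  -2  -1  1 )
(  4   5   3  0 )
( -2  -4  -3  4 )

Expand along row 3 (it has 1 zero):
  + (4) · M_31   where M_31 = det([-5 5 1; -2 -1 1; -4 -3 4]) = 27
  − (5) · M_32   where M_32 = det([-2 5 1; 1 -1 1; -2 -3 4]) = -33
  + (3) · M_33   where M_33 = det([-2 -5 1; 1 -2 1; -2 -4 4]) = 30
det = (+1)·(4)·(27) + (-1)·(5)·(-33) + (+1)·(3)·(30) = 363

363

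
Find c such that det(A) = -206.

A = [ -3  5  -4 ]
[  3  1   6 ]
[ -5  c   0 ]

c = -6

Expanding along the row containing c, det(A) is linear in c: det(A) = (6)·c + (-170).
Set (6)·c + (-170) = -206  ⇒  (6)·c = -36  ⇒  c = -6.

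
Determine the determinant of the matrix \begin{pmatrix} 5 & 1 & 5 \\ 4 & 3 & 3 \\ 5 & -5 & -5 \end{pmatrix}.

-140

Expand along column 1:
  + 5 · |3 3; -5 -5| = 5·(-15 − (-15)) = 0
  − 4 · |1 5; -5 -5| = −4·(-5 − (-25)) = -80
  + 5 · |1 5; 3 3| = 5·(3 − 15) = -60
Sum: (0) + (-80) + (-60) = -140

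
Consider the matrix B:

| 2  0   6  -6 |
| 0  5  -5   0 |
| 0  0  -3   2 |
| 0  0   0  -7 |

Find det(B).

det(B) = 210

B is upper triangular, so det(B) is the product of the diagonal entries:
det = (2) · (5) · (-3) · (-7) = 210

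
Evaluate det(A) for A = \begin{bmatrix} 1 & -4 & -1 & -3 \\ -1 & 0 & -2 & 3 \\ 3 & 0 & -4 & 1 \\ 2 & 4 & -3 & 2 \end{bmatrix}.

Expand along column 2 (it has 2 zeros):
  − (-4) · M_12   where M_12 = det([-1 -2 3; 3 -4 1; 2 -3 2]) = 10
  + (4) · M_42   where M_42 = det([1 -1 -3; -1 -2 3; 3 -4 1]) = -30
det = (-1)·(-4)·(10) + (+1)·(4)·(-30) = -80

-80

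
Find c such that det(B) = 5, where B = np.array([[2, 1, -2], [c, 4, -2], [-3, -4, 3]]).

3

Expanding along the row containing c, det(B) is linear in c: det(B) = (5)·c + (-10).
Set (5)·c + (-10) = 5  ⇒  (5)·c = 15  ⇒  c = 3.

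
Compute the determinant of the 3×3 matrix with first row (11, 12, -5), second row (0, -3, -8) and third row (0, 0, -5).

The determinant is 165.

The matrix is upper triangular, so the determinant is the product of the diagonal entries:
det = (11) · (-3) · (-5) = 165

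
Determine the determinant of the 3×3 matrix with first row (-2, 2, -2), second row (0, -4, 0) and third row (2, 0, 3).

8

Expand along row 2:
  + (-4) · |-2 -2; 2 3| = (-4)·(-6 − (-4)) = 8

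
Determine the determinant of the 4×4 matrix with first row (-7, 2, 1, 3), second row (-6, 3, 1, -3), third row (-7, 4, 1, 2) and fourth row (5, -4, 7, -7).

Expand along row 1:
  + (-7) · M_11   where M_11 = det([3 1 -3; 4 1 2; -4 7 -7]) = -139
  − (2) · M_12   where M_12 = det([-6 1 -3; -7 1 2; 5 7 -7]) = 249
  + (1) · M_13   where M_13 = det([-6 3 -3; -7 4 2; 5 -4 -7]) = -21
  − (3) · M_14   where M_14 = det([-6 3 1; -7 4 1; 5 -4 7]) = -22
det = (+1)·(-7)·(-139) + (-1)·(2)·(249) + (+1)·(1)·(-21) + (-1)·(3)·(-22) = 520

520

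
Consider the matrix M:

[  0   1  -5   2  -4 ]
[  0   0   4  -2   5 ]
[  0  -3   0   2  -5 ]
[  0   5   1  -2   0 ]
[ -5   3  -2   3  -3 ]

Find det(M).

The determinant is 160.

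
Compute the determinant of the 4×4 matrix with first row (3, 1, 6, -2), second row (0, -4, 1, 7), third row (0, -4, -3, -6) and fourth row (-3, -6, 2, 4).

The determinant is -1377.

Expand along column 1 (it has 2 zeros):
  + (3) · M_11   where M_11 = det([-4 1 7; -4 -3 -6; -6 2 4]) = -130
  − (-3) · M_41   where M_41 = det([1 6 -2; -4 1 7; -4 -3 -6]) = -329
det = (+1)·(3)·(-130) + (-1)·(-3)·(-329) = -1377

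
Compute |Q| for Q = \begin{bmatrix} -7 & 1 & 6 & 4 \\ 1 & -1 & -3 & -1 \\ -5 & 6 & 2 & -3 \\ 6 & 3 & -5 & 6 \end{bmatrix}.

-1182

Expand along row 1:
  + (-7) · M_11   where M_11 = det([-1 -3 -1; 6 2 -3; 3 -5 6]) = 174
  − (1) · M_12   where M_12 = det([1 -3 -1; -5 2 -3; 6 -5 6]) = -52
  + (6) · M_13   where M_13 = det([1 -1 -1; -5 6 -3; 6 3 6]) = 84
  − (4) · M_14   where M_14 = det([1 -1 -3; -5 6 2; 6 3 -5]) = 130
det = (+1)·(-7)·(174) + (-1)·(1)·(-52) + (+1)·(6)·(84) + (-1)·(4)·(130) = -1182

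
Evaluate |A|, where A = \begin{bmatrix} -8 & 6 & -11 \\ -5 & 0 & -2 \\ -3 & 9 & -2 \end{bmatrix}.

Expand along column 2:
  − 6 · |-5 -2; -3 -2| = −6·(10 − 6) = -24
  − 9 · |-8 -11; -5 -2| = −9·(16 − 55) = 351
Sum: (-24) + (351) = 327

|A| = 327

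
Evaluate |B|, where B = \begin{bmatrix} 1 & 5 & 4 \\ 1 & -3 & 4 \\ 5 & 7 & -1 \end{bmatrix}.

Expand along column 1:
  + 1 · |-3 4; 7 -1| = 1·(3 − 28) = -25
  − 1 · |5 4; 7 -1| = −1·(-5 − 28) = 33
  + 5 · |5 4; -3 4| = 5·(20 − (-12)) = 160
Sum: (-25) + (33) + (160) = 168

|B| = 168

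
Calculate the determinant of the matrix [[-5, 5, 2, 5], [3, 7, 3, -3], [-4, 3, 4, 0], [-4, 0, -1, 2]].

The determinant is 466.

Expand along row 3 (it has 1 zero):
  + (-4) · M_31   where M_31 = det([5 2 5; 7 3 -3; 0 -1 2]) = -48
  − (3) · M_32   where M_32 = det([-5 2 5; 3 3 -3; -4 -1 2]) = 42
  + (4) · M_33   where M_33 = det([-5 5 5; 3 7 -3; -4 0 2]) = 100
det = (+1)·(-4)·(-48) + (-1)·(3)·(42) + (+1)·(4)·(100) = 466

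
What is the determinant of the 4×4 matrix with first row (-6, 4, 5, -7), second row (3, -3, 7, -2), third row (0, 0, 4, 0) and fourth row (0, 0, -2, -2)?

-48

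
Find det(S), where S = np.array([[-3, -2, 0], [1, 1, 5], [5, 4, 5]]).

det(S) = 5

Expand along row 1:
  + (-3) · |1 5; 4 5| = (-3)·(5 − 20) = 45
  − (-2) · |1 5; 5 5| = −(-2)·(5 − 25) = -40
Sum: (45) + (-40) = 5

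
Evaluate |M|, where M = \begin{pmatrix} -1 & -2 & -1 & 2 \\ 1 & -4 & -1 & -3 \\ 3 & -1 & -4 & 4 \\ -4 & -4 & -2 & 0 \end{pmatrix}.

Expand along row 4 (it has 1 zero):
  − (-4) · M_41   where M_41 = det([-2 -1 2; -4 -1 -3; -1 -4 4]) = 43
  + (-4) · M_42   where M_42 = det([-1 -1 2; 1 -1 -3; 3 -4 4]) = 27
  − (-2) · M_43   where M_43 = det([-1 -2 2; 1 -4 -3; 3 -1 4]) = 67
det = (-1)·(-4)·(43) + (+1)·(-4)·(27) + (-1)·(-2)·(67) = 198

|M| = 198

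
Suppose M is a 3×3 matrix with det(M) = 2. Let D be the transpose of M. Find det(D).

det(Mᵀ) = det(M).
det(D) = (1)·(2) = 2

2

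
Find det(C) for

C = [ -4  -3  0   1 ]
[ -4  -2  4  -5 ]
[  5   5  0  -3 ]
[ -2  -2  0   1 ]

-4

Expand along column 3 (it has 3 zeros):
  − (4) · M_23   where M_23 = det([-4 -3 1; 5 5 -3; -2 -2 1]) = 1
det = (-1)·(4)·(1) = -4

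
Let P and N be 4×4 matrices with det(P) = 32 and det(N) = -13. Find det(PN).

|PN| = -416

det(PN) = det(P)·det(N) = (32)·(-13) = -416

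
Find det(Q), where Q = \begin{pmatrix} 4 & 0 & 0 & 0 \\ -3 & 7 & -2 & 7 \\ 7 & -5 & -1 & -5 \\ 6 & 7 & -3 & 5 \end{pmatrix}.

Expand along row 1 (it has 3 zeros):
  + (4) · M_11   where M_11 = det([7 -2 7; -5 -1 -5; 7 -3 5]) = 34
det = (+1)·(4)·(34) = 136

136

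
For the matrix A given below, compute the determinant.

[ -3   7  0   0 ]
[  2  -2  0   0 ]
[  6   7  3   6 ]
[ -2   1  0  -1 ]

The determinant is 24.

A is block lower-triangular with a 2×2 block and a 2×2 block on the diagonal, so its determinant equals the product of the determinants of the diagonal blocks.
det of the 2×2 block = -8
det of the 2×2 block = -3
det = (-8)·(-3) = 24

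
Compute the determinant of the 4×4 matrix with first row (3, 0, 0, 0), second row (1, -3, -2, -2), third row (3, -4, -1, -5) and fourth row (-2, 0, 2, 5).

-117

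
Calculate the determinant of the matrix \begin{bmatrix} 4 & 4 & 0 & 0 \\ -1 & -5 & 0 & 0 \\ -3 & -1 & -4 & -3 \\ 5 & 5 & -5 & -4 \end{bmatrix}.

The matrix is block lower-triangular with a 2×2 block and a 2×2 block on the diagonal, so its determinant equals the product of the determinants of the diagonal blocks.
det of the 2×2 block = -16
det of the 2×2 block = 1
det = (-16)·(1) = -16

-16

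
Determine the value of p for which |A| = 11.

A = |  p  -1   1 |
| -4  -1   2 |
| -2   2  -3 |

-5

Expanding along the column containing p, det(A) is linear in p: det(A) = (-1)·p + (6).
Set (-1)·p + (6) = 11  ⇒  (-1)·p = 5  ⇒  p = -5.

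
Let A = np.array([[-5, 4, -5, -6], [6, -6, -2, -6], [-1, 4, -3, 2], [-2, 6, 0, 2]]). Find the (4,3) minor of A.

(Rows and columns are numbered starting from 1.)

The minor is -192.

Delete row 4 and column 3; the remaining 3×3 submatrix is [-5 4 -6; 6 -6 -6; -1 4 2].
Its determinant is -192.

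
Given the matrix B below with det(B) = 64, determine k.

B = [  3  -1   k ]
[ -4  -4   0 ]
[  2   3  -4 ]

Expanding along the row containing k, det(B) is linear in k: det(B) = (-4)·k + (64).
Set (-4)·k + (64) = 64  ⇒  (-4)·k = 0  ⇒  k = 0.

0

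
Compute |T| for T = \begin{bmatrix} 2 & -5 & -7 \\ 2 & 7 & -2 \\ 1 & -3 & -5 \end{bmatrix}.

The determinant is -31.

Expand along row 1:
  + 2 · |7 -2; -3 -5| = 2·(-35 − 6) = -82
  − (-5) · |2 -2; 1 -5| = −(-5)·(-10 − (-2)) = -40
  + (-7) · |2 7; 1 -3| = (-7)·(-6 − 7) = 91
Sum: (-82) + (-40) + (91) = -31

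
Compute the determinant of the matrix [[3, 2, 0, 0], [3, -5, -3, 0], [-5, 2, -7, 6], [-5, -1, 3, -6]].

The determinant is -918.

Expand along row 1 (it has 2 zeros):
  + (3) · M_11   where M_11 = det([-5 -3 0; 2 -7 6; -1 3 -6]) = -138
  − (2) · M_12   where M_12 = det([3 -3 0; -5 -7 6; -5 3 -6]) = 252
det = (+1)·(3)·(-138) + (-1)·(2)·(252) = -918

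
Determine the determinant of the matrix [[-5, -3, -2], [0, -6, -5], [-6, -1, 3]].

97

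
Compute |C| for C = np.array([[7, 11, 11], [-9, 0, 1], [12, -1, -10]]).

-752

Expand along column 2:
  − 11 · |-9 1; 12 -10| = −11·(90 − 12) = -858
  − (-1) · |7 11; -9 1| = −(-1)·(7 − (-99)) = 106
Sum: (-858) + (106) = -752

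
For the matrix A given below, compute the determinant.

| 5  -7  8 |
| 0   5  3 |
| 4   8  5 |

The determinant is -239.

Expand along column 1:
  + 5 · |5 3; 8 5| = 5·(25 − 24) = 5
  + 4 · |-7 8; 5 3| = 4·(-21 − 40) = -244
Sum: (5) + (-244) = -239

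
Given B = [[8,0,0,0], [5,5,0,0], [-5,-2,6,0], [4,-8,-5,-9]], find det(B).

det(B) = -2160

B is lower triangular, so det(B) is the product of the diagonal entries:
det = (8) · (5) · (6) · (-9) = -2160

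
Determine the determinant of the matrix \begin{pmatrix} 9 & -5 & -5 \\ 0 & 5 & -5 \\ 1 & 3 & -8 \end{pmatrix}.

Expand along column 1:
  + 9 · |5 -5; 3 -8| = 9·(-40 − (-15)) = -225
  + 1 · |-5 -5; 5 -5| = 1·(25 − (-25)) = 50
Sum: (-225) + (50) = -175

-175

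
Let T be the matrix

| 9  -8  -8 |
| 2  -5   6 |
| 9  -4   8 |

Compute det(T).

|T| = -744

Expand along row 1:
  + 9 · |-5 6; -4 8| = 9·(-40 − (-24)) = -144
  − (-8) · |2 6; 9 8| = −(-8)·(16 − 54) = -304
  + (-8) · |2 -5; 9 -4| = (-8)·(-8 − (-45)) = -296
Sum: (-144) + (-304) + (-296) = -744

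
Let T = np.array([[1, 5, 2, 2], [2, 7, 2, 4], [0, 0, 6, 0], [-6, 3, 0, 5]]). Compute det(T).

|T| = -306

Expand along row 3 (it has 3 zeros):
  + (6) · M_33   where M_33 = det([1 5 2; 2 7 4; -6 3 5]) = -51
det = (+1)·(6)·(-51) = -306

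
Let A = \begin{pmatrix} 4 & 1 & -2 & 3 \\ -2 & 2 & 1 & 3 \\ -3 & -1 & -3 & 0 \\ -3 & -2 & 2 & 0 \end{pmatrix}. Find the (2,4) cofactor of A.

Delete row 2 and column 4; the remaining 3×3 submatrix is [4 1 -2; -3 -1 -3; -3 -2 2].
Its determinant is -23.
The cofactor carries sign (−1)^(2+4) = +1, so C_{2,4} = +(-23) = -23.

-23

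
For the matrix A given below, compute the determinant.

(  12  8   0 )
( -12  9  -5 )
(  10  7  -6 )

|A| = -1204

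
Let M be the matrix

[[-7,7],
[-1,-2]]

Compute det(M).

21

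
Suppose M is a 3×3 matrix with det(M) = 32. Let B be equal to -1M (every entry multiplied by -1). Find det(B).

-32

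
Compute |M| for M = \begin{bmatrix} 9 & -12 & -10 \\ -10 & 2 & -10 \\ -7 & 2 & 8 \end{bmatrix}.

Expand along row 1:
  + 9 · |2 -10; 2 8| = 9·(16 − (-20)) = 324
  − (-12) · |-10 -10; -7 8| = −(-12)·(-80 − 70) = -1800
  + (-10) · |-10 2; -7 2| = (-10)·(-20 − (-14)) = 60
Sum: (324) + (-1800) + (60) = -1416

|M| = -1416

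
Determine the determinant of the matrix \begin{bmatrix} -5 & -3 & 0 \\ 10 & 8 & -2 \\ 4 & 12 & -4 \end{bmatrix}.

Expand along column 3:
  − (-2) · |-5 -3; 4 12| = −(-2)·(-60 − (-12)) = -96
  + (-4) · |-5 -3; 10 8| = (-4)·(-40 − (-30)) = 40
Sum: (-96) + (40) = -56

-56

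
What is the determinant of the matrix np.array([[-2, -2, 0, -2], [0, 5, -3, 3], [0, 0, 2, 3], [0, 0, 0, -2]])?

40

The matrix is upper triangular, so the determinant is the product of the diagonal entries:
det = (-2) · (5) · (2) · (-2) = 40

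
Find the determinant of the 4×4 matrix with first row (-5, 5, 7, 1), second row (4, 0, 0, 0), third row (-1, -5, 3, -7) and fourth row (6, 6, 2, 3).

408

Expand along row 2 (it has 3 zeros):
  − (4) · M_21   where M_21 = det([5 7 1; -5 3 -7; 6 2 3]) = -102
det = (-1)·(4)·(-102) = 408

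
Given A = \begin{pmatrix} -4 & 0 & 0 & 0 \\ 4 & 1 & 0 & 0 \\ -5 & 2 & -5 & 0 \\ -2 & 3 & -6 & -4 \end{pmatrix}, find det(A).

|A| = -80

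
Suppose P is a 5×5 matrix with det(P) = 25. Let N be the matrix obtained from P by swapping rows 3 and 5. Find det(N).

-25

Swapping two rows multiplies the determinant by −1.
det(N) = (-1)·(25) = -25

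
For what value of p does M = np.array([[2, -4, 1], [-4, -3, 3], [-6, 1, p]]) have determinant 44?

p = 0

Expanding along the column containing p, det(M) is linear in p: det(M) = (-22)·p + (44).
Set (-22)·p + (44) = 44  ⇒  (-22)·p = 0  ⇒  p = 0.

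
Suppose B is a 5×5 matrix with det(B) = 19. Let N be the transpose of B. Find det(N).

The determinant is 19.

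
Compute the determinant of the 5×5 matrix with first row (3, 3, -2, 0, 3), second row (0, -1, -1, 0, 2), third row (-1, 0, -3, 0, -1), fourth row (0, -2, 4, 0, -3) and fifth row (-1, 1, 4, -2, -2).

-124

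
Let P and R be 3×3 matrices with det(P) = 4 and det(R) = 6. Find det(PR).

|PR| = 24

det(PR) = det(P)·det(R) = (4)·(6) = 24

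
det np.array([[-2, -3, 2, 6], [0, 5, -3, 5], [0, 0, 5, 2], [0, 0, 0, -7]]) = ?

The matrix is upper triangular, so the determinant is the product of the diagonal entries:
det = (-2) · (5) · (5) · (-7) = 350

350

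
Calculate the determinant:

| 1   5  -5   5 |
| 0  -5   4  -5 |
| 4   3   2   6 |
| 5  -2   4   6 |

-225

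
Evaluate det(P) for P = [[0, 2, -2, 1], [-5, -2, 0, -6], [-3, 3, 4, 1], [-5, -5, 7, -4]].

det(P) = 187

Expand along row 1 (it has 1 zero):
  − (2) · M_12   where M_12 = det([-5 0 -6; -3 4 1; -5 7 -4]) = 121
  + (-2) · M_13   where M_13 = det([-5 -2 -6; -3 3 1; -5 -5 -4]) = -111
  − (1) · M_14   where M_14 = det([-5 -2 0; -3 3 4; -5 -5 7]) = -207
det = (-1)·(2)·(121) + (+1)·(-2)·(-111) + (-1)·(1)·(-207) = 187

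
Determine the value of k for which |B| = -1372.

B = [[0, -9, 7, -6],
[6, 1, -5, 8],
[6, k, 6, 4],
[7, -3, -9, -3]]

k = -8

Expanding along the column containing k, det(B) is linear in k: det(B) = (-632)·k + (-6428).
Set (-632)·k + (-6428) = -1372  ⇒  (-632)·k = 5056  ⇒  k = -8.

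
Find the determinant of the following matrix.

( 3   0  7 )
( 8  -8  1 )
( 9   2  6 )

466

Expand along column 2:
  + (-8) · |3 7; 9 6| = (-8)·(18 − 63) = 360
  − 2 · |3 7; 8 1| = −2·(3 − 56) = 106
Sum: (360) + (106) = 466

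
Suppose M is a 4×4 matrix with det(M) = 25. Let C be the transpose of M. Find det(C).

det(Mᵀ) = det(M).
det(C) = (1)·(25) = 25

The determinant is 25.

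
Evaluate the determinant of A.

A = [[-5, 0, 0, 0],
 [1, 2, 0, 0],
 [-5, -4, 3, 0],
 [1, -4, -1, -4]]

A is lower triangular, so det(A) is the product of the diagonal entries:
det = (-5) · (2) · (3) · (-4) = 120

|A| = 120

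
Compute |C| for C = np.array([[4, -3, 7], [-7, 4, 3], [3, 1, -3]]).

Expand along row 1:
  + 4 · |4 3; 1 -3| = 4·(-12 − 3) = -60
  − (-3) · |-7 3; 3 -3| = −(-3)·(21 − 9) = 36
  + 7 · |-7 4; 3 1| = 7·(-7 − 12) = -133
Sum: (-60) + (36) + (-133) = -157

-157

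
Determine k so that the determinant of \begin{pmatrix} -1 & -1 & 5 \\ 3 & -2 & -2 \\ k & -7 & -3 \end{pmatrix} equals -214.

k = -9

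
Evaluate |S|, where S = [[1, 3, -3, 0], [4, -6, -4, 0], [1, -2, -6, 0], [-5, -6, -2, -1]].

Expand along column 4 (it has 3 zeros):
  + (-1) · M_44   where M_44 = det([1 3 -3; 4 -6 -4; 1 -2 -6]) = 94
det = (+1)·(-1)·(94) = -94

-94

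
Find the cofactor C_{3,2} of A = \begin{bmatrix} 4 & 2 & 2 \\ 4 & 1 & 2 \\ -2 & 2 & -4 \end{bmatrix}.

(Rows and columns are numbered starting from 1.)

Delete row 3 and column 2; the remaining 2×2 submatrix is [4 2; 4 2].
Its determinant is 4·2 − 2·4 = 0.
The cofactor carries sign (−1)^(3+2) = −1, so C_{3,2} = −(0) = 0.

0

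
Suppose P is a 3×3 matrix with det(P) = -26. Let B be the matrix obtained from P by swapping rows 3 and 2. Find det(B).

26

Swapping two rows multiplies the determinant by −1.
det(B) = (-1)·(-26) = 26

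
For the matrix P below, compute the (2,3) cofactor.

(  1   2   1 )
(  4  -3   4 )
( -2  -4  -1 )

Delete row 2 and column 3; the remaining 2×2 submatrix is [1 2; -2 -4].
Its determinant is 1·(-4) − 2·(-2) = 0.
The cofactor carries sign (−1)^(2+3) = −1, so C_{2,3} = −(0) = 0.

0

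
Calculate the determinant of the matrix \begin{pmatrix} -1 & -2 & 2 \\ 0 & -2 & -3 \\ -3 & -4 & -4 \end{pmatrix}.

Expand along row 2:
  + (-2) · |-1 2; -3 -4| = (-2)·(4 − (-6)) = -20
  − (-3) · |-1 -2; -3 -4| = −(-3)·(4 − 6) = -6
Sum: (-20) + (-6) = -26

-26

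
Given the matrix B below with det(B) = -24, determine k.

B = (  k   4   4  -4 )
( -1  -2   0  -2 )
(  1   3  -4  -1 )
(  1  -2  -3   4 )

-1

Expanding along the column containing k, det(B) is linear in k: det(B) = (72)·k + (48).
Set (72)·k + (48) = -24  ⇒  (72)·k = -72  ⇒  k = -1.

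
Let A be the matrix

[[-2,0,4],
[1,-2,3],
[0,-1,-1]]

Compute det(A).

Expand along column 1:
  + (-2) · |-2 3; -1 -1| = (-2)·(2 − (-3)) = -10
  − 1 · |0 4; -1 -1| = −1·(0 − (-4)) = -4
Sum: (-10) + (-4) = -14

det(A) = -14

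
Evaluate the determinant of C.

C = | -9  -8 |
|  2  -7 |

79

det(C) = (-9)·(-7) − (-8)·2 = 63 − (-16) = 79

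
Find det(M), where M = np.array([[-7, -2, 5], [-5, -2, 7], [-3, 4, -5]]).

Expand along row 1:
  + (-7) · |-2 7; 4 -5| = (-7)·(10 − 28) = 126
  − (-2) · |-5 7; -3 -5| = −(-2)·(25 − (-21)) = 92
  + 5 · |-5 -2; -3 4| = 5·(-20 − 6) = -130
Sum: (126) + (92) + (-130) = 88

det(M) = 88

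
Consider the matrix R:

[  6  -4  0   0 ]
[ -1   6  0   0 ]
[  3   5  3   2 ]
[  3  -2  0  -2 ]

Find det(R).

R is block lower-triangular with a 2×2 block and a 2×2 block on the diagonal, so its determinant equals the product of the determinants of the diagonal blocks.
det of the 2×2 block = 32
det of the 2×2 block = -6
det = (32)·(-6) = -192

|R| = -192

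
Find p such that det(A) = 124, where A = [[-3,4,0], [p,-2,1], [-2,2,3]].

Expanding along the column containing p, det(A) is linear in p: det(A) = (-12)·p + (16).
Set (-12)·p + (16) = 124  ⇒  (-12)·p = 108  ⇒  p = -9.

p = -9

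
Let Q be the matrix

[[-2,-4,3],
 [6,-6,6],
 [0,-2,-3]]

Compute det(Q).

The determinant is -168.

Expand along row 3:
  − (-2) · |-2 3; 6 6| = −(-2)·(-12 − 18) = -60
  + (-3) · |-2 -4; 6 -6| = (-3)·(12 − (-24)) = -108
Sum: (-60) + (-108) = -168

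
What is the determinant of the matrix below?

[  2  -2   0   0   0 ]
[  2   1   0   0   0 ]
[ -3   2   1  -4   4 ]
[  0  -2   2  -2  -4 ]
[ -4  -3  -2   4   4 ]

144

The matrix is block lower-triangular with a 2×2 block and a 3×3 block on the diagonal, so its determinant equals the product of the determinants of the diagonal blocks.
det of the 2×2 block = 6
det of the 3×3 block = 24
det = (6)·(24) = 144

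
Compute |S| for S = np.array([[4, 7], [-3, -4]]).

det(S) = 4·(-4) − 7·(-3) = -16 − (-21) = 5

The determinant is 5.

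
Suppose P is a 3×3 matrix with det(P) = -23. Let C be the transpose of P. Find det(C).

-23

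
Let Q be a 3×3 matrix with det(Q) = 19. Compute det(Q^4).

det(Q^4) = (det Q)^4 = (19)^4 = 130321

130321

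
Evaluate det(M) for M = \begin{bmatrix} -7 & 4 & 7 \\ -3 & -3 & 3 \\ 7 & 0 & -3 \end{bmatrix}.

|M| = 132

Expand along column 2:
  − 4 · |-3 3; 7 -3| = −4·(9 − 21) = 48
  + (-3) · |-7 7; 7 -3| = (-3)·(21 − 49) = 84
Sum: (48) + (84) = 132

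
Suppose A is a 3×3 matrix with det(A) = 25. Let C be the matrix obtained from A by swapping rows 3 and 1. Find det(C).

-25

Swapping two rows multiplies the determinant by −1.
det(C) = (-1)·(25) = -25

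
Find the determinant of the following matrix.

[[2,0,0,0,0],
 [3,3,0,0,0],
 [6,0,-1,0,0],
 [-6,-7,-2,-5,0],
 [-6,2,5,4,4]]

The determinant is 120.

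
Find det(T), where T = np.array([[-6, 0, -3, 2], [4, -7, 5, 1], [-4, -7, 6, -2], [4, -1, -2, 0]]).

Expand along row 1 (it has 1 zero):
  + (-6) · M_11   where M_11 = det([-7 5 1; -7 6 -2; -1 -2 0]) = 58
  + (-3) · M_13   where M_13 = det([4 -7 1; -4 -7 -2; 4 -1 0]) = 80
  − (2) · M_14   where M_14 = det([4 -7 5; -4 -7 6; 4 -1 -2]) = 128
det = (+1)·(-6)·(58) + (+1)·(-3)·(80) + (-1)·(2)·(128) = -844

det(T) = -844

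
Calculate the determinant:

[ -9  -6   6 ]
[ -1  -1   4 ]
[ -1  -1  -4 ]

-24

Expand along row 1:
  + (-9) · |-1 4; -1 -4| = (-9)·(4 − (-4)) = -72
  − (-6) · |-1 4; -1 -4| = −(-6)·(4 − (-4)) = 48
  + 6 · |-1 -1; -1 -1| = 6·(1 − 1) = 0
Sum: (-72) + (48) + (0) = -24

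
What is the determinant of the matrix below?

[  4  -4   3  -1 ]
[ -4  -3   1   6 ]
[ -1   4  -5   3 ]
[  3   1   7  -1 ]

Expand along row 1:
  + (4) · M_11   where M_11 = det([-3 1 6; 4 -5 3; 1 7 -1]) = 253
  − (-4) · M_12   where M_12 = det([-4 1 6; -1 -5 3; 3 7 -1]) = 120
  + (3) · M_13   where M_13 = det([-4 -3 6; -1 4 3; 3 1 -1]) = -74
  − (-1) · M_14   where M_14 = det([-4 -3 1; -1 4 -5; 3 1 7]) = -121
det = (+1)·(4)·(253) + (-1)·(-4)·(120) + (+1)·(3)·(-74) + (-1)·(-1)·(-121) = 1149

1149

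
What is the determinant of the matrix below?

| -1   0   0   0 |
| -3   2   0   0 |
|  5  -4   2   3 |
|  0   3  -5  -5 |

The matrix is block lower-triangular with a 2×2 block and a 2×2 block on the diagonal, so its determinant equals the product of the determinants of the diagonal blocks.
det of the 2×2 block = -2
det of the 2×2 block = 5
det = (-2)·(5) = -10

-10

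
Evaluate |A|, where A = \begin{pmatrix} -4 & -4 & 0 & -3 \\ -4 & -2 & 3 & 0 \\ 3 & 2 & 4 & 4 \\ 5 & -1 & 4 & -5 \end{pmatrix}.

Expand along row 1 (it has 1 zero):
  + (-4) · M_11   where M_11 = det([-2 3 0; 2 4 4; -1 4 -5]) = 90
  − (-4) · M_12   where M_12 = det([-4 3 0; 3 4 4; 5 4 -5]) = 249
  − (-3) · M_14   where M_14 = det([-4 -2 3; 3 2 4; 5 -1 4]) = -103
det = (+1)·(-4)·(90) + (-1)·(-4)·(249) + (-1)·(-3)·(-103) = 327

327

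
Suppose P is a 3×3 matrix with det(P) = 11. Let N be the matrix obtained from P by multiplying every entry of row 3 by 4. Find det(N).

44

Scaling one row by 4 multiplies the determinant by 4.
det(N) = (4)·(11) = 44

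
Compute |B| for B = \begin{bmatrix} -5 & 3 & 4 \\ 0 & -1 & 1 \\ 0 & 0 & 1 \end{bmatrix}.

B is upper triangular, so det(B) is the product of the diagonal entries:
det = (-5) · (-1) · (1) = 5

|B| = 5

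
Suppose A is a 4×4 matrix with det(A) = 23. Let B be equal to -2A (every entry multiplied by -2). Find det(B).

368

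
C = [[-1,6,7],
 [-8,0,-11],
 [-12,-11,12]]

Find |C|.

Expand along row 2:
  − (-8) · |6 7; -11 12| = −(-8)·(72 − (-77)) = 1192
  − (-11) · |-1 6; -12 -11| = −(-11)·(11 − (-72)) = 913
Sum: (1192) + (913) = 2105

The determinant is 2105.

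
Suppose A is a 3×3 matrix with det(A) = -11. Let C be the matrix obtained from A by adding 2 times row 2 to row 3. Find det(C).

|C| = -11

Adding a multiple of one row to another leaves the determinant unchanged.
det(C) = (1)·(-11) = -11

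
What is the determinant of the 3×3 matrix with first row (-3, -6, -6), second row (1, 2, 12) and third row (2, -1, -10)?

The determinant is -150.

Expand along column 1:
  + (-3) · |2 12; -1 -10| = (-3)·(-20 − (-12)) = 24
  − 1 · |-6 -6; -1 -10| = −1·(60 − 6) = -54
  + 2 · |-6 -6; 2 12| = 2·(-72 − (-12)) = -120
Sum: (24) + (-54) + (-120) = -150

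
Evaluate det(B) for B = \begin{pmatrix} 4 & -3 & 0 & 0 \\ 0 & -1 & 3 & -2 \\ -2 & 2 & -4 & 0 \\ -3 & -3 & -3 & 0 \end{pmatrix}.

The determinant is 180.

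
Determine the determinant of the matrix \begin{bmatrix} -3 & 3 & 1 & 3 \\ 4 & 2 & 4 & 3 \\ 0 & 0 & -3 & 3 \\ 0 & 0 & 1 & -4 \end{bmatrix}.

-162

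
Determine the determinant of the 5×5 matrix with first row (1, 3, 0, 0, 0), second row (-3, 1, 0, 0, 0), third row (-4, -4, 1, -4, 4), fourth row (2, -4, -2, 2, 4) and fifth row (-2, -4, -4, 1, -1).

The matrix is block lower-triangular with a 2×2 block and a 3×3 block on the diagonal, so its determinant equals the product of the determinants of the diagonal blocks.
det of the 2×2 block = 10
det of the 3×3 block = 90
det = (10)·(90) = 900

900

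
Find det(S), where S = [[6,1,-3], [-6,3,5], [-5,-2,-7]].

det(S) = -214

Expand along column 1:
  + 6 · |3 5; -2 -7| = 6·(-21 − (-10)) = -66
  − (-6) · |1 -3; -2 -7| = −(-6)·(-7 − 6) = -78
  + (-5) · |1 -3; 3 5| = (-5)·(5 − (-9)) = -70
Sum: (-66) + (-78) + (-70) = -214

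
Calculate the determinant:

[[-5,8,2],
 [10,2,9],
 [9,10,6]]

Expand along column 1:
  + (-5) · |2 9; 10 6| = (-5)·(12 − 90) = 390
  − 10 · |8 2; 10 6| = −10·(48 − 20) = -280
  + 9 · |8 2; 2 9| = 9·(72 − 4) = 612
Sum: (390) + (-280) + (612) = 722

722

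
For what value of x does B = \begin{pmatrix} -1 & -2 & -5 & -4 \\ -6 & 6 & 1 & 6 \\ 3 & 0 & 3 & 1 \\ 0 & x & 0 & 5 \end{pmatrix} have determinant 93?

3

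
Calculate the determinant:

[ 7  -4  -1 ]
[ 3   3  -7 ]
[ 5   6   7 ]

662

Expand along column 1:
  + 7 · |3 -7; 6 7| = 7·(21 − (-42)) = 441
  − 3 · |-4 -1; 6 7| = −3·(-28 − (-6)) = 66
  + 5 · |-4 -1; 3 -7| = 5·(28 − (-3)) = 155
Sum: (441) + (66) + (155) = 662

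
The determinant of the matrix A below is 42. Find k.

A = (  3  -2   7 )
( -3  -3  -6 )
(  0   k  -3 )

Expanding along the row containing k, det(A) is linear in k: det(A) = (-3)·k + (45).
Set (-3)·k + (45) = 42  ⇒  (-3)·k = -3  ⇒  k = 1.

1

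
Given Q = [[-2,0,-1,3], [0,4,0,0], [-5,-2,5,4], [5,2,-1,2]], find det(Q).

Expand along row 2 (it has 3 zeros):
  + (4) · M_22   where M_22 = det([-2 -1 3; -5 5 4; 5 -1 2]) = -118
det = (+1)·(4)·(-118) = -472

-472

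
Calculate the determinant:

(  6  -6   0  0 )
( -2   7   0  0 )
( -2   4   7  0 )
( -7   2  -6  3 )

The matrix is block lower-triangular with a 2×2 block and a 2×2 block on the diagonal, so its determinant equals the product of the determinants of the diagonal blocks.
det of the 2×2 block = 30
det of the 2×2 block = 21
det = (30)·(21) = 630

630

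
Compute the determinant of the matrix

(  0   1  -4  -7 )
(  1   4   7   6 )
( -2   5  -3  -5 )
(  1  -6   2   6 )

Expand along row 1 (it has 1 zero):
  − (1) · M_12   where M_12 = det([1 7 6; -2 -3 -5; 1 2 6]) = 35
  + (-4) · M_13   where M_13 = det([1 4 6; -2 5 -5; 1 -6 6]) = 70
  − (-7) · M_14   where M_14 = det([1 4 7; -2 5 -3; 1 -6 2]) = 45
det = (-1)·(1)·(35) + (+1)·(-4)·(70) + (-1)·(-7)·(45) = 0

The determinant is 0.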